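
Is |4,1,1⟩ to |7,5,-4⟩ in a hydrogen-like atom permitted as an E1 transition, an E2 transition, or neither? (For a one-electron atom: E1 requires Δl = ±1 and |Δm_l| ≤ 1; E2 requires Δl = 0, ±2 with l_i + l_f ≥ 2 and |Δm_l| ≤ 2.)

neither

Δl = 5 − 1 = +4; l_i + l_f = 6.
Δm_l = -5.
E1 (Δl = ±1, |Δm_l| ≤ 1): not satisfied.
E2 (Δl = 0,±2, l_i+l_f ≥ 2, |Δm_l| ≤ 2): not satisfied.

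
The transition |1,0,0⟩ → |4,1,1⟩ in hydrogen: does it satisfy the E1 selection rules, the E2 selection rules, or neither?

E1

Δl = 1 − 0 = +1; l_i + l_f = 1.
Δm_l = +1.
E1 (Δl = ±1, |Δm_l| ≤ 1): satisfied.
E2 (Δl = 0,±2, l_i+l_f ≥ 2, |Δm_l| ≤ 2): not satisfied.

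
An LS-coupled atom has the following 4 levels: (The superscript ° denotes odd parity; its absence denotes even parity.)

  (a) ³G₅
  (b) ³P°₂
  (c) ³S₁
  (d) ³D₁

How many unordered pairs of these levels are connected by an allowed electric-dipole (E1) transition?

2

(a)–(b): forbidden (ΔL, ΔJ).
(a)–(c): forbidden (parity, ΔL, ΔJ).
(a)–(d): forbidden (parity, ΔL, ΔJ).
(b)–(c): allowed.
(b)–(d): allowed.
(c)–(d): forbidden (parity, ΔL).
Allowed pairs: 2 of 6.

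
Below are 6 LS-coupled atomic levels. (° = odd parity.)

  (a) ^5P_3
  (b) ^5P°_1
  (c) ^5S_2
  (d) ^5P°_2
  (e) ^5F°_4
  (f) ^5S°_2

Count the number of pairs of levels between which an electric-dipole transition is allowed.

(a)–(b): forbidden (ΔJ).
(a)–(c): forbidden (parity).
(a)–(d): allowed.
(a)–(e): forbidden (ΔL).
(a)–(f): allowed.
(b)–(c): allowed.
(b)–(d): forbidden (parity).
(b)–(e): forbidden (parity, ΔL, ΔJ).
(b)–(f): forbidden (parity).
(c)–(d): allowed.
(c)–(e): forbidden (ΔL, ΔJ).
(c)–(f): forbidden (ΔL).
(d)–(e): forbidden (parity, ΔL, ΔJ).
(d)–(f): forbidden (parity).
(e)–(f): forbidden (parity, ΔL, ΔJ).
Allowed pairs: 4 of 15.

4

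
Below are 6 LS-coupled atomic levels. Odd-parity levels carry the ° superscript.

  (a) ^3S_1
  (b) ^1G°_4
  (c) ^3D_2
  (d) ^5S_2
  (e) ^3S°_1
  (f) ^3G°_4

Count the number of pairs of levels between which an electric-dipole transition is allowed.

(a)–(b): forbidden (ΔS, ΔL, ΔJ).
(a)–(c): forbidden (parity, ΔL).
(a)–(d): forbidden (parity, ΔS, ΔL).
(a)–(e): forbidden (ΔL).
(a)–(f): forbidden (ΔL, ΔJ).
(b)–(c): forbidden (ΔS, ΔL, ΔJ).
(b)–(d): forbidden (ΔS, ΔL, ΔJ).
(b)–(e): forbidden (parity, ΔS, ΔL, ΔJ).
(b)–(f): forbidden (parity, ΔS).
(c)–(d): forbidden (parity, ΔS, ΔL).
(c)–(e): forbidden (ΔL).
(c)–(f): forbidden (ΔL, ΔJ).
(d)–(e): forbidden (ΔS, ΔL).
(d)–(f): forbidden (ΔS, ΔL, ΔJ).
(e)–(f): forbidden (parity, ΔL, ΔJ).
Allowed pairs: 0 of 15.

0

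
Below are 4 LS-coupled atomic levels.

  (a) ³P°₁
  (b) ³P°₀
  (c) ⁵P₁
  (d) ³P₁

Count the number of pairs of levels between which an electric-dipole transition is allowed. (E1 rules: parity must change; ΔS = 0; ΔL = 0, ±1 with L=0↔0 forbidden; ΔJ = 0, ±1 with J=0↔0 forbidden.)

(a)–(b): forbidden (parity).
(a)–(c): forbidden (ΔS).
(a)–(d): allowed.
(b)–(c): forbidden (ΔS).
(b)–(d): allowed.
(c)–(d): forbidden (parity, ΔS).
Allowed pairs: 2 of 6.

2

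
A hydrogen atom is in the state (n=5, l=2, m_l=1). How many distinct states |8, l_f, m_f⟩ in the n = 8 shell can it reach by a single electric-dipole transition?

5

E1 requires Δl = ±1, so l_f ∈ {1, 3}; with 0 ≤ l_f ≤ n_f−1 = 7, the allowed l_f values are {1, 3}.
For l_f = 1: m_f ∈ {m_i−1, m_i, m_i+1} ∩ [−1, 1] = {0, 1} → 2 states.
For l_f = 3: m_f ∈ {m_i−1, m_i, m_i+1} ∩ [−3, 3] = {0, 1, 2} → 3 states.
Total: 5.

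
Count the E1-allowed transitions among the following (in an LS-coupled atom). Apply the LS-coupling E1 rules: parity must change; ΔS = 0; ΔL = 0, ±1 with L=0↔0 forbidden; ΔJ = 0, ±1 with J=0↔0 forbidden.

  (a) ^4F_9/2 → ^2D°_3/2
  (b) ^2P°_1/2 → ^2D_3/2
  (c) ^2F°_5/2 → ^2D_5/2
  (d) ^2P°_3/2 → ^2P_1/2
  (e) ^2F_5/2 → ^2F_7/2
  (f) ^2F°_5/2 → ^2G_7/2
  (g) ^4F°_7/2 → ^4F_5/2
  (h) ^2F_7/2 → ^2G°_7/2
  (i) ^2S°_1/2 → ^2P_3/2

7

(a) forbidden (ΔS, ΔJ fail)
(b) allowed
(c) allowed
(d) allowed
(e) forbidden (parity fails)
(f) allowed
(g) allowed
(h) allowed
(i) allowed
Total allowed: 7 of 9.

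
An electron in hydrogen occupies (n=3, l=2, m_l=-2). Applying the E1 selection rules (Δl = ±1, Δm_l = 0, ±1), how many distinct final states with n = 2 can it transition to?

E1 requires Δl = ±1, so l_f ∈ {1, 3}; with 0 ≤ l_f ≤ n_f−1 = 1, the allowed l_f values are {1}.
For l_f = 1: m_f ∈ {m_i−1, m_i, m_i+1} ∩ [−1, 1] = {-1} → 1 state.
Total: 1.

1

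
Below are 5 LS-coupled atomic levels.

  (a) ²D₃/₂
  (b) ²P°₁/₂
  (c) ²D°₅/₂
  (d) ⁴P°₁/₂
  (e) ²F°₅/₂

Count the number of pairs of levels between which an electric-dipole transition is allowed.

(a)–(b): allowed.
(a)–(c): allowed.
(a)–(d): forbidden (ΔS).
(a)–(e): allowed.
(b)–(c): forbidden (parity, ΔJ).
(b)–(d): forbidden (parity, ΔS).
(b)–(e): forbidden (parity, ΔL, ΔJ).
(c)–(d): forbidden (parity, ΔS, ΔJ).
(c)–(e): forbidden (parity).
(d)–(e): forbidden (parity, ΔS, ΔL, ΔJ).
Allowed pairs: 3 of 10.

3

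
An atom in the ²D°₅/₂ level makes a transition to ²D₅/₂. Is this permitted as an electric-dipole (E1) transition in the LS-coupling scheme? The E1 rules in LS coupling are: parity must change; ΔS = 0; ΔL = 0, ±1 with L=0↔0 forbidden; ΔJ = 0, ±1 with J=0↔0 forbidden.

Initial level: S=1/2, L=2, J=5/2, parity odd. Final level: S=1/2, L=2, J=5/2, parity even.
Parity must change: odd → even — ✓.
ΔS = 0: S: 1/2 → 1/2 — ✓.
ΔL = 0, ±1 (not L=0↔0): L: 2 → 2, ΔL = +0 — ✓.
ΔJ = 0, ±1 (not J=0↔0): J: 5/2 → 5/2, ΔJ = +0 — ✓.
All four E1 rules are satisfied.

allowed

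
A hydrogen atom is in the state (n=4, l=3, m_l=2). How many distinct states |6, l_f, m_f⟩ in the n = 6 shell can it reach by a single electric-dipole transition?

5

E1 requires Δl = ±1, so l_f ∈ {2, 4}; with 0 ≤ l_f ≤ n_f−1 = 5, the allowed l_f values are {2, 4}.
For l_f = 2: m_f ∈ {m_i−1, m_i, m_i+1} ∩ [−2, 2] = {1, 2} → 2 states.
For l_f = 4: m_f ∈ {m_i−1, m_i, m_i+1} ∩ [−4, 4] = {1, 2, 3} → 3 states.
Total: 5.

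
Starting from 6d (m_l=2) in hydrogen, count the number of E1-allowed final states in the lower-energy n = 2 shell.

E1 requires Δl = ±1, so l_f ∈ {1, 3}; with 0 ≤ l_f ≤ n_f−1 = 1, the allowed l_f values are {1}.
For l_f = 1: m_f ∈ {m_i−1, m_i, m_i+1} ∩ [−1, 1] = {1} → 1 state.
Total: 1.

1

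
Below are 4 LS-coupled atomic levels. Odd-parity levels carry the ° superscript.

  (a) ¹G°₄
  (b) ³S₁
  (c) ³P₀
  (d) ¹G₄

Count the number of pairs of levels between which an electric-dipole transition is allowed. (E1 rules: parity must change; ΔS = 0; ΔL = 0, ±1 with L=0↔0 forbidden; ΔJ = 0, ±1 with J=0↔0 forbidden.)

(a)–(b): forbidden (ΔS, ΔL, ΔJ).
(a)–(c): forbidden (ΔS, ΔL, ΔJ).
(a)–(d): allowed.
(b)–(c): forbidden (parity).
(b)–(d): forbidden (parity, ΔS, ΔL, ΔJ).
(c)–(d): forbidden (parity, ΔS, ΔL, ΔJ).
Allowed pairs: 1 of 6.

1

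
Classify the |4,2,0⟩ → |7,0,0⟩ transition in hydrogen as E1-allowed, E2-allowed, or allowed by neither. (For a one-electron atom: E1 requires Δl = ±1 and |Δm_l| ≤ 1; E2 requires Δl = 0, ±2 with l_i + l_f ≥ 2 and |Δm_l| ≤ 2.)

E2

Δl = 0 − 2 = -2; l_i + l_f = 2.
Δm_l = +0.
E1 (Δl = ±1, |Δm_l| ≤ 1): not satisfied.
E2 (Δl = 0,±2, l_i+l_f ≥ 2, |Δm_l| ≤ 2): satisfied.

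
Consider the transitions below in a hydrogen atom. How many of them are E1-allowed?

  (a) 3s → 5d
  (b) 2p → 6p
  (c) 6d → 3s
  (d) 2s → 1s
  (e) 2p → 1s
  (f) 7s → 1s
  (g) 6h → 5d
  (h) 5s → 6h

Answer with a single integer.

(a) forbidden — Δl = +2 (E1 requires Δl = ±1)
(b) forbidden — Δl = +0 (E1 requires Δl = ±1)
(c) forbidden — Δl = -2 (E1 requires Δl = ±1)
(d) forbidden — Δl = +0 (E1 requires Δl = ±1)
(e) allowed
(f) forbidden — Δl = +0 (E1 requires Δl = ±1)
(g) forbidden — Δl = -3 (E1 requires Δl = ±1)
(h) forbidden — Δl = +5 (E1 requires Δl = ±1)
Total allowed: 1 of 8.

1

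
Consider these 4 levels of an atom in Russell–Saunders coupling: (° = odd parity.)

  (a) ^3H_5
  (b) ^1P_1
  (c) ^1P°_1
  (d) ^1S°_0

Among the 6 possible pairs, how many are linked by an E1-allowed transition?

2

(a)–(b): forbidden (parity, ΔS, ΔL, ΔJ).
(a)–(c): forbidden (ΔS, ΔL, ΔJ).
(a)–(d): forbidden (ΔS, ΔL, ΔJ).
(b)–(c): allowed.
(b)–(d): allowed.
(c)–(d): forbidden (parity).
Allowed pairs: 2 of 6.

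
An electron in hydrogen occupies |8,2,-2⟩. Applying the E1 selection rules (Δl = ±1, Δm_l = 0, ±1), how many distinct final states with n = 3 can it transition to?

1

E1 requires Δl = ±1, so l_f ∈ {1, 3}; with 0 ≤ l_f ≤ n_f−1 = 2, the allowed l_f values are {1}.
For l_f = 1: m_f ∈ {m_i−1, m_i, m_i+1} ∩ [−1, 1] = {-1} → 1 state.
Total: 1.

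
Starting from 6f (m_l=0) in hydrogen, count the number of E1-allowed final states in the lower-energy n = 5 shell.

6

E1 requires Δl = ±1, so l_f ∈ {2, 4}; with 0 ≤ l_f ≤ n_f−1 = 4, the allowed l_f values are {2, 4}.
For l_f = 2: m_f ∈ {m_i−1, m_i, m_i+1} ∩ [−2, 2] = {-1, 0, 1} → 3 states.
For l_f = 4: m_f ∈ {m_i−1, m_i, m_i+1} ∩ [−4, 4] = {-1, 0, 1} → 3 states.
Total: 6.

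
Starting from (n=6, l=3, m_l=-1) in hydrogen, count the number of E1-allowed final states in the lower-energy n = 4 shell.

E1 requires Δl = ±1, so l_f ∈ {2, 4}; with 0 ≤ l_f ≤ n_f−1 = 3, the allowed l_f values are {2}.
For l_f = 2: m_f ∈ {m_i−1, m_i, m_i+1} ∩ [−2, 2] = {-2, -1, 0} → 3 states.
Total: 3.

3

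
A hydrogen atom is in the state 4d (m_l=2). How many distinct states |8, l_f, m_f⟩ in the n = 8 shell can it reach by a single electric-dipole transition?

4

E1 requires Δl = ±1, so l_f ∈ {1, 3}; with 0 ≤ l_f ≤ n_f−1 = 7, the allowed l_f values are {1, 3}.
For l_f = 1: m_f ∈ {m_i−1, m_i, m_i+1} ∩ [−1, 1] = {1} → 1 state.
For l_f = 3: m_f ∈ {m_i−1, m_i, m_i+1} ∩ [−3, 3] = {1, 2, 3} → 3 states.
Total: 4.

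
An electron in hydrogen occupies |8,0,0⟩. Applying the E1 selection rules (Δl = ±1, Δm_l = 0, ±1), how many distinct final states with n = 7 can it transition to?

3

E1 requires Δl = ±1, so l_f ∈ {-1, 1}; with 0 ≤ l_f ≤ n_f−1 = 6, the allowed l_f values are {1}.
For l_f = 1: m_f ∈ {m_i−1, m_i, m_i+1} ∩ [−1, 1] = {-1, 0, 1} → 3 states.
Total: 3.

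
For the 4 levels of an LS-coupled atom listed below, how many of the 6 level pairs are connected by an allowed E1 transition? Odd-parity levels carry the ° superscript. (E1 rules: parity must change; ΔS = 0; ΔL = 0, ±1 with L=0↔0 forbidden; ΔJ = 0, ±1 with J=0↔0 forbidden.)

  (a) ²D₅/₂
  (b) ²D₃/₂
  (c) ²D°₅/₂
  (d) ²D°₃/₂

4

(a)–(b): forbidden (parity).
(a)–(c): allowed.
(a)–(d): allowed.
(b)–(c): allowed.
(b)–(d): allowed.
(c)–(d): forbidden (parity).
Allowed pairs: 4 of 6.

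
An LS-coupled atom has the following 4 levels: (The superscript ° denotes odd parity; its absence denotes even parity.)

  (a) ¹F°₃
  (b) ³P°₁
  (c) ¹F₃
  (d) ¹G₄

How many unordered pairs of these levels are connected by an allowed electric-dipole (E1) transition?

(a)–(b): forbidden (parity, ΔS, ΔL, ΔJ).
(a)–(c): allowed.
(a)–(d): allowed.
(b)–(c): forbidden (ΔS, ΔL, ΔJ).
(b)–(d): forbidden (ΔS, ΔL, ΔJ).
(c)–(d): forbidden (parity).
Allowed pairs: 2 of 6.

2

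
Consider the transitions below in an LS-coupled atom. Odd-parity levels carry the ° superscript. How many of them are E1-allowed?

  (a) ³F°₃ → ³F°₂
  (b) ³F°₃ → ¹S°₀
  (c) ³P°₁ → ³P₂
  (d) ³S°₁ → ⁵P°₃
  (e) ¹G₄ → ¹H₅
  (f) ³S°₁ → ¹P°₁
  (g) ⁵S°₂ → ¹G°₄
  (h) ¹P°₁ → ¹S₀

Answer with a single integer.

2

(a) forbidden (parity fails)
(b) forbidden (parity, ΔS, ΔL, ΔJ fail)
(c) allowed
(d) forbidden (parity, ΔS, ΔJ fail)
(e) forbidden (parity fails)
(f) forbidden (parity, ΔS fail)
(g) forbidden (parity, ΔS, ΔL, ΔJ fail)
(h) allowed
Total allowed: 2 of 8.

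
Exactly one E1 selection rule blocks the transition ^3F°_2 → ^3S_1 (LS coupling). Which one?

the ΔL = 0, ±1 rule

Parity must change: odd → even — ok.
ΔJ = 0, ±1 (not J=0↔0): J: 2 → 1, ΔJ = -1 — ok.
ΔS = 0: S: 1 → 1 — ok.
ΔL = 0, ±1 (not L=0↔0): L: 3 → 0, ΔL = -3 — fails.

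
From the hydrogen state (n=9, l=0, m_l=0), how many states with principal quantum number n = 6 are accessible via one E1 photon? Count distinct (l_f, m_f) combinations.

3

E1 requires Δl = ±1, so l_f ∈ {-1, 1}; with 0 ≤ l_f ≤ n_f−1 = 5, the allowed l_f values are {1}.
For l_f = 1: m_f ∈ {m_i−1, m_i, m_i+1} ∩ [−1, 1] = {-1, 0, 1} → 3 states.
Total: 3.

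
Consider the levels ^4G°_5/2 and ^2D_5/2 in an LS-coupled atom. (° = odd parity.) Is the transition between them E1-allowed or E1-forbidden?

ΔJ = 0, ±1 (not J=0↔0): J: 5/2 → 5/2, ΔJ = +0 — ok.
ΔS = 0: S: 3/2 → 1/2 — fails.
Parity must change: odd → even — ok.
ΔL = 0, ±1 (not L=0↔0): L: 4 → 2, ΔL = -2 — fails.
Rule(s) violated: ΔS, ΔL.

forbidden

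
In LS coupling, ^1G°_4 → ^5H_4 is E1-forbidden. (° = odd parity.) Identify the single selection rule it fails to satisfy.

ΔL = 0, ±1 (not L=0↔0): L: 4 → 5, ΔL = +1 — ok.
Parity must change: odd → even — ok.
ΔJ = 0, ±1 (not J=0↔0): J: 4 → 4, ΔJ = +0 — ok.
ΔS = 0: S: 0 → 2 — fails.

the ΔS = 0 rule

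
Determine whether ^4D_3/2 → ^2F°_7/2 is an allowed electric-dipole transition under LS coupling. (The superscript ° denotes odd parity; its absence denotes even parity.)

ΔJ = 0, ±1 (not J=0↔0): J: 3/2 → 7/2, ΔJ = +2 — fails.
ΔS = 0: S: 3/2 → 1/2 — fails.
ΔL = 0, ±1 (not L=0↔0): L: 2 → 3, ΔL = +1 — passes.
Parity must change: even → odd — passes.
Rule(s) violated: ΔS, ΔJ.

forbidden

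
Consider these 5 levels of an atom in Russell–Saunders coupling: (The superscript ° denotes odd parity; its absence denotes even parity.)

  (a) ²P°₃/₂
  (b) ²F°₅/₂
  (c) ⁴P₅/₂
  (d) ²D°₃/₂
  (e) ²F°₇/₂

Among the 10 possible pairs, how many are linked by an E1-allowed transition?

0

(a)–(b): forbidden (parity, ΔL).
(a)–(c): forbidden (ΔS).
(a)–(d): forbidden (parity).
(a)–(e): forbidden (parity, ΔL, ΔJ).
(b)–(c): forbidden (ΔS, ΔL).
(b)–(d): forbidden (parity).
(b)–(e): forbidden (parity).
(c)–(d): forbidden (ΔS).
(c)–(e): forbidden (ΔS, ΔL).
(d)–(e): forbidden (parity, ΔJ).
Allowed pairs: 0 of 10.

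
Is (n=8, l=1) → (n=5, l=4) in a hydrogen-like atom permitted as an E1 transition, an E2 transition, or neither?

Δl = 4 − 1 = +3; l_i + l_f = 5.
E1 (Δl = ±1): not satisfied.
E2 (Δl = 0,±2, l_i+l_f ≥ 2): not satisfied.

neither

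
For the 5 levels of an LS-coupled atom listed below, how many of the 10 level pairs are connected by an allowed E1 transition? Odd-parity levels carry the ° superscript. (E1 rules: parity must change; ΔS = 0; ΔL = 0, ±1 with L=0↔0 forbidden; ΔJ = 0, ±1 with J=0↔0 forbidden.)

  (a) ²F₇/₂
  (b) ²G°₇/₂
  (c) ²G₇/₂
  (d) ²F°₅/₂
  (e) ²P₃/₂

4

(a)–(b): allowed.
(a)–(c): forbidden (parity).
(a)–(d): allowed.
(a)–(e): forbidden (parity, ΔL, ΔJ).
(b)–(c): allowed.
(b)–(d): forbidden (parity).
(b)–(e): forbidden (ΔL, ΔJ).
(c)–(d): allowed.
(c)–(e): forbidden (parity, ΔL, ΔJ).
(d)–(e): forbidden (ΔL).
Allowed pairs: 4 of 10.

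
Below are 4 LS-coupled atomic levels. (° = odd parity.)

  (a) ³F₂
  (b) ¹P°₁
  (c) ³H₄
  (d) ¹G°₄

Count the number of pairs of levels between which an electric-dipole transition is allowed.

0

(a)–(b): forbidden (ΔS, ΔL).
(a)–(c): forbidden (parity, ΔL, ΔJ).
(a)–(d): forbidden (ΔS, ΔJ).
(b)–(c): forbidden (ΔS, ΔL, ΔJ).
(b)–(d): forbidden (parity, ΔL, ΔJ).
(c)–(d): forbidden (ΔS).
Allowed pairs: 0 of 6.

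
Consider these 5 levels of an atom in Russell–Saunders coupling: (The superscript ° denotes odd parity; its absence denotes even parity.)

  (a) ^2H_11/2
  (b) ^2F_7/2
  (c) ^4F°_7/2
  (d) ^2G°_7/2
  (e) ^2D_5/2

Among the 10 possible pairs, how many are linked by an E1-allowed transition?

(a)–(b): forbidden (parity, ΔL, ΔJ).
(a)–(c): forbidden (ΔS, ΔL, ΔJ).
(a)–(d): forbidden (ΔJ).
(a)–(e): forbidden (parity, ΔL, ΔJ).
(b)–(c): forbidden (ΔS).
(b)–(d): allowed.
(b)–(e): forbidden (parity).
(c)–(d): forbidden (parity, ΔS).
(c)–(e): forbidden (ΔS).
(d)–(e): forbidden (ΔL).
Allowed pairs: 1 of 10.

1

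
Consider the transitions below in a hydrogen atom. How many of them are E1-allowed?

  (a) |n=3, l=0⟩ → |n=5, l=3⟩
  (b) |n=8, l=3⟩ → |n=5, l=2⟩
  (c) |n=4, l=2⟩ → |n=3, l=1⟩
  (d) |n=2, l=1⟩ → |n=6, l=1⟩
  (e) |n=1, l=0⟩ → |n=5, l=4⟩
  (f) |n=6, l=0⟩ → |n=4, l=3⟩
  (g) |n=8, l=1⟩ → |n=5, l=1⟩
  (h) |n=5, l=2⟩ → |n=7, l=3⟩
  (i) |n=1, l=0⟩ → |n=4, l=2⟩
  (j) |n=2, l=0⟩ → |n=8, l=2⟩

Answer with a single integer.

3

(a) forbidden — Δl = +3 (E1 requires Δl = ±1)
(b) allowed
(c) allowed
(d) forbidden — Δl = +0 (E1 requires Δl = ±1)
(e) forbidden — Δl = +4 (E1 requires Δl = ±1)
(f) forbidden — Δl = +3 (E1 requires Δl = ±1)
(g) forbidden — Δl = +0 (E1 requires Δl = ±1)
(h) allowed
(i) forbidden — Δl = +2 (E1 requires Δl = ±1)
(j) forbidden — Δl = +2 (E1 requires Δl = ±1)
Total allowed: 3 of 10.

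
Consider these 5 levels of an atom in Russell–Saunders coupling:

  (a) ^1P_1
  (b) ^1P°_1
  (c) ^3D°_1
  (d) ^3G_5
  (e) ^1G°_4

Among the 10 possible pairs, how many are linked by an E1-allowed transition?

(a)–(b): allowed.
(a)–(c): forbidden (ΔS).
(a)–(d): forbidden (parity, ΔS, ΔL, ΔJ).
(a)–(e): forbidden (ΔL, ΔJ).
(b)–(c): forbidden (parity, ΔS).
(b)–(d): forbidden (ΔS, ΔL, ΔJ).
(b)–(e): forbidden (parity, ΔL, ΔJ).
(c)–(d): forbidden (ΔL, ΔJ).
(c)–(e): forbidden (parity, ΔS, ΔL, ΔJ).
(d)–(e): forbidden (ΔS).
Allowed pairs: 1 of 10.

1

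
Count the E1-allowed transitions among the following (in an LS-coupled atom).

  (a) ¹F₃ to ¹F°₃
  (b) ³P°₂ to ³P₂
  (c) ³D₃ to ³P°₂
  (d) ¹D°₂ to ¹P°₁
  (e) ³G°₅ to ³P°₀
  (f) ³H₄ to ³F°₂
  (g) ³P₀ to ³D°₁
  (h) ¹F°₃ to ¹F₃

(a) allowed
(b) allowed
(c) allowed
(d) forbidden (parity fails)
(e) forbidden (parity, ΔL, ΔJ fail)
(f) forbidden (ΔL, ΔJ fail)
(g) allowed
(h) allowed
Total allowed: 5 of 8.

5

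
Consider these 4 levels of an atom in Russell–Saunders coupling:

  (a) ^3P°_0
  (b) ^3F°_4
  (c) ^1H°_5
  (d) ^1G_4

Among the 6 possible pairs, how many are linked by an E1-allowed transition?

1

(a)–(b): forbidden (parity, ΔL, ΔJ).
(a)–(c): forbidden (parity, ΔS, ΔL, ΔJ).
(a)–(d): forbidden (ΔS, ΔL, ΔJ).
(b)–(c): forbidden (parity, ΔS, ΔL).
(b)–(d): forbidden (ΔS).
(c)–(d): allowed.
Allowed pairs: 1 of 6.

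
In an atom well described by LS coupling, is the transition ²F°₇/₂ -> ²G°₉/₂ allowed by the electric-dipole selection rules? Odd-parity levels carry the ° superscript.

forbidden

ΔS = 0: S: 1/2 → 1/2 — ✓.
ΔJ = 0, ±1 (not J=0↔0): J: 7/2 → 9/2, ΔJ = +1 — ✓.
ΔL = 0, ±1 (not L=0↔0): L: 3 → 4, ΔL = +1 — ✓.
Parity must change: odd → odd — ✗.
Rule(s) violated: parity.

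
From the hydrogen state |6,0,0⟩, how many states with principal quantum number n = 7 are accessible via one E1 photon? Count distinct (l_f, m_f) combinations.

E1 requires Δl = ±1, so l_f ∈ {-1, 1}; with 0 ≤ l_f ≤ n_f−1 = 6, the allowed l_f values are {1}.
For l_f = 1: m_f ∈ {m_i−1, m_i, m_i+1} ∩ [−1, 1] = {-1, 0, 1} → 3 states.
Total: 3.

3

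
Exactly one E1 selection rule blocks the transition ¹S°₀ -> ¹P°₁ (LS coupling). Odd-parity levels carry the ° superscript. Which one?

Parity must change: odd → odd — fails.
ΔS = 0: S: 0 → 0 — passes.
ΔL = 0, ±1 (not L=0↔0): L: 0 → 1, ΔL = +1 — passes.
ΔJ = 0, ±1 (not J=0↔0): J: 0 → 1, ΔJ = +1 — passes.

parity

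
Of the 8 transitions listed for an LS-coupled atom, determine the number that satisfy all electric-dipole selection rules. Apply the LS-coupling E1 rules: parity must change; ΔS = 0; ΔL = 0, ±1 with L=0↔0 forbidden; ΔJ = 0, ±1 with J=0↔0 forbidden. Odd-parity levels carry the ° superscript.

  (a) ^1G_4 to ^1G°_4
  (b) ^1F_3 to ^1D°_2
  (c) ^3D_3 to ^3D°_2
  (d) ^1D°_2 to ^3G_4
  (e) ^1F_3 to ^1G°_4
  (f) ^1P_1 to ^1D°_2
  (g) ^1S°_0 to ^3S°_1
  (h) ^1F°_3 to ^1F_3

(a) allowed
(b) allowed
(c) allowed
(d) forbidden (ΔS, ΔL, ΔJ fail)
(e) allowed
(f) allowed
(g) forbidden (parity, ΔS, ΔL fail)
(h) allowed
Total allowed: 6 of 8.

6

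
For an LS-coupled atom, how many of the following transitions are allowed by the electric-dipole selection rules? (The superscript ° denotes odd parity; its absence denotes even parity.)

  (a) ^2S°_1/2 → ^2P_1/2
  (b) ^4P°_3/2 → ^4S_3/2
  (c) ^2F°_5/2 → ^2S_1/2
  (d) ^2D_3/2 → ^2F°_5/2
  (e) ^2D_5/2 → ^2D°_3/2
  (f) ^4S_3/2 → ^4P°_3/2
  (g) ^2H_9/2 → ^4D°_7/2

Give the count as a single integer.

(a) allowed
(b) allowed
(c) forbidden (ΔL, ΔJ fail)
(d) allowed
(e) allowed
(f) allowed
(g) forbidden (ΔS, ΔL fail)
Total allowed: 5 of 7.

5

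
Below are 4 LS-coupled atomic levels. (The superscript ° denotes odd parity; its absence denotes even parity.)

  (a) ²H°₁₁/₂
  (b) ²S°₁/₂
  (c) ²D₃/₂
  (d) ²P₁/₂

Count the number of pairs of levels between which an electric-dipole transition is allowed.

1

(a)–(b): forbidden (parity, ΔL, ΔJ).
(a)–(c): forbidden (ΔL, ΔJ).
(a)–(d): forbidden (ΔL, ΔJ).
(b)–(c): forbidden (ΔL).
(b)–(d): allowed.
(c)–(d): forbidden (parity).
Allowed pairs: 1 of 6.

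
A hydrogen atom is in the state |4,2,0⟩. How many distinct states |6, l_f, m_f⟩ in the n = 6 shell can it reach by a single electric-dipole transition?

E1 requires Δl = ±1, so l_f ∈ {1, 3}; with 0 ≤ l_f ≤ n_f−1 = 5, the allowed l_f values are {1, 3}.
For l_f = 1: m_f ∈ {m_i−1, m_i, m_i+1} ∩ [−1, 1] = {-1, 0, 1} → 3 states.
For l_f = 3: m_f ∈ {m_i−1, m_i, m_i+1} ∩ [−3, 3] = {-1, 0, 1} → 3 states.
Total: 6.

6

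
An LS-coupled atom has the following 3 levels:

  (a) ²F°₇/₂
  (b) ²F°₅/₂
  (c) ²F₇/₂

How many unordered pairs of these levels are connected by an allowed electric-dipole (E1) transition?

2

(a)–(b): forbidden (parity).
(a)–(c): allowed.
(b)–(c): allowed.
Allowed pairs: 2 of 3.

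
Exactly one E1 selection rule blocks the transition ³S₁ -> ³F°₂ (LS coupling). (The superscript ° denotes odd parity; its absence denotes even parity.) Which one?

Reading off the term symbols: S 1→1, L 0→3, J 1→2, parity even→odd.
Parity must change: even → odd — passes.
ΔS = 0: S: 1 → 1 — passes.
ΔL = 0, ±1 (not L=0↔0): L: 0 → 3, ΔL = +3 — fails.
ΔJ = 0, ±1 (not J=0↔0): J: 1 → 2, ΔJ = +1 — passes.

the ΔL = 0, ±1 rule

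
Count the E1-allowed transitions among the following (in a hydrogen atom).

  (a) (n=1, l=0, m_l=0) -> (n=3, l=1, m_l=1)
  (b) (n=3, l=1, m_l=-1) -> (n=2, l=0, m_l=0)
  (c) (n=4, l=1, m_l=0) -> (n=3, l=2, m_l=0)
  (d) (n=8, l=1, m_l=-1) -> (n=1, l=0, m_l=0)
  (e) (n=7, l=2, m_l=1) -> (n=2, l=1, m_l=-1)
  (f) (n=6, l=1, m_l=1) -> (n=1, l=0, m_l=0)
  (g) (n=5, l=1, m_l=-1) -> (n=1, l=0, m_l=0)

(a) allowed
(b) allowed
(c) allowed
(d) allowed
(e) forbidden — Δm_l = -2 (E1 requires Δm_l = 0, ±1)
(f) allowed
(g) allowed
Total allowed: 6 of 7.

6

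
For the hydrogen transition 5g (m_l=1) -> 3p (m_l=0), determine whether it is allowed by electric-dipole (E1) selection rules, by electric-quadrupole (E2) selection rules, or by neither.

Δl = 1 − 4 = -3; l_i + l_f = 5.
Δm_l = -1.
E1 (Δl = ±1, |Δm_l| ≤ 1): not satisfied.
E2 (Δl = 0,±2, l_i+l_f ≥ 2, |Δm_l| ≤ 2): not satisfied.

neither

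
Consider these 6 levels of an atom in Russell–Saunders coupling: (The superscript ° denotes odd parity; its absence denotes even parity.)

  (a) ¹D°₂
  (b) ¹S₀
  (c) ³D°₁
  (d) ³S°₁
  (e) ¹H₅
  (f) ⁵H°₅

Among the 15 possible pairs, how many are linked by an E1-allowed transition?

(a)–(b): forbidden (ΔL, ΔJ).
(a)–(c): forbidden (parity, ΔS).
(a)–(d): forbidden (parity, ΔS, ΔL).
(a)–(e): forbidden (ΔL, ΔJ).
(a)–(f): forbidden (parity, ΔS, ΔL, ΔJ).
(b)–(c): forbidden (ΔS, ΔL).
(b)–(d): forbidden (ΔS, ΔL).
(b)–(e): forbidden (parity, ΔL, ΔJ).
(b)–(f): forbidden (ΔS, ΔL, ΔJ).
(c)–(d): forbidden (parity, ΔL).
(c)–(e): forbidden (ΔS, ΔL, ΔJ).
(c)–(f): forbidden (parity, ΔS, ΔL, ΔJ).
(d)–(e): forbidden (ΔS, ΔL, ΔJ).
(d)–(f): forbidden (parity, ΔS, ΔL, ΔJ).
(e)–(f): forbidden (ΔS).
Allowed pairs: 0 of 15.

0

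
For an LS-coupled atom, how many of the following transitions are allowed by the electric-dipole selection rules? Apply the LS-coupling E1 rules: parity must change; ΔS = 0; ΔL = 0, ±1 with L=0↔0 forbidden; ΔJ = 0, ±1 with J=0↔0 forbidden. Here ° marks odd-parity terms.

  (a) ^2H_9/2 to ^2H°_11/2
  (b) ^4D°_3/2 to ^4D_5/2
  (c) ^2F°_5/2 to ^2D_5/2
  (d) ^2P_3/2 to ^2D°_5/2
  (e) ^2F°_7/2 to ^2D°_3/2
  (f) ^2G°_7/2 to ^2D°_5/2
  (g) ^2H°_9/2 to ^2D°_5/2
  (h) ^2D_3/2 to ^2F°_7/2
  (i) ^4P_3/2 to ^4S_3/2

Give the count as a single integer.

4

(a) allowed
(b) allowed
(c) allowed
(d) allowed
(e) forbidden (parity, ΔJ fail)
(f) forbidden (parity, ΔL fail)
(g) forbidden (parity, ΔL, ΔJ fail)
(h) forbidden (ΔJ fails)
(i) forbidden (parity fails)
Total allowed: 4 of 9.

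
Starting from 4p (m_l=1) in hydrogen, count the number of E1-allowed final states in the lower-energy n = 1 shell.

E1 requires Δl = ±1, so l_f ∈ {0, 2}; with 0 ≤ l_f ≤ n_f−1 = 0, the allowed l_f values are {0}.
For l_f = 0: m_f ∈ {m_i−1, m_i, m_i+1} ∩ [−0, 0] = {0} → 1 state.
Total: 1.

1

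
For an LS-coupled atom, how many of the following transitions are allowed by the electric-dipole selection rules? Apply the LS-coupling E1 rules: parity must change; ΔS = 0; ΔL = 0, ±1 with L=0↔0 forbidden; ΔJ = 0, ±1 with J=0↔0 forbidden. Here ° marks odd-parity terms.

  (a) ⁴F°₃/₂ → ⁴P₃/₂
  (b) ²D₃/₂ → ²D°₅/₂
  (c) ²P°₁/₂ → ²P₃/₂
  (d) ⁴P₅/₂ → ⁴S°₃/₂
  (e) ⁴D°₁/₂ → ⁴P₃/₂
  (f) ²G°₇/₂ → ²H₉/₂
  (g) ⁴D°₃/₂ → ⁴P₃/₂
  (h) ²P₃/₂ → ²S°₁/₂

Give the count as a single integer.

(a) forbidden (ΔL fails)
(b) allowed
(c) allowed
(d) allowed
(e) allowed
(f) allowed
(g) allowed
(h) allowed
Total allowed: 7 of 8.

7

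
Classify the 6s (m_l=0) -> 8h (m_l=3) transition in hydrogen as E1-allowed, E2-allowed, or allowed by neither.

neither

Δl = 5 − 0 = +5; l_i + l_f = 5.
Δm_l = +3.
E1 (Δl = ±1, |Δm_l| ≤ 1): not satisfied.
E2 (Δl = 0,±2, l_i+l_f ≥ 2, |Δm_l| ≤ 2): not satisfied.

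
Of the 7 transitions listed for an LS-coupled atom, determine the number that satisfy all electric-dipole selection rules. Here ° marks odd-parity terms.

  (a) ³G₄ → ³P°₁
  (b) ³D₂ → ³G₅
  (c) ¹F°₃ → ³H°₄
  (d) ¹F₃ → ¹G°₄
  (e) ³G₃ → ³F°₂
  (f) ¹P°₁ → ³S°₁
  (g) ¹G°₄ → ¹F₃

(a) forbidden (ΔL, ΔJ fail)
(b) forbidden (parity, ΔL, ΔJ fail)
(c) forbidden (parity, ΔS, ΔL fail)
(d) allowed
(e) allowed
(f) forbidden (parity, ΔS fail)
(g) allowed
Total allowed: 3 of 7.

3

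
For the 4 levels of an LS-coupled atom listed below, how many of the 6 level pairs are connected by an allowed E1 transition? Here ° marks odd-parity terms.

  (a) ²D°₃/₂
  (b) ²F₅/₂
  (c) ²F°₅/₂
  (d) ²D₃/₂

(a)–(b): allowed.
(a)–(c): forbidden (parity).
(a)–(d): allowed.
(b)–(c): allowed.
(b)–(d): forbidden (parity).
(c)–(d): allowed.
Allowed pairs: 4 of 6.

4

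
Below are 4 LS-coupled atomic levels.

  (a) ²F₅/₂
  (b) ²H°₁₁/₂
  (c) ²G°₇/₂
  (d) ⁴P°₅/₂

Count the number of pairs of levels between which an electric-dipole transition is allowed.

1

(a)–(b): forbidden (ΔL, ΔJ).
(a)–(c): allowed.
(a)–(d): forbidden (ΔS, ΔL).
(b)–(c): forbidden (parity, ΔJ).
(b)–(d): forbidden (parity, ΔS, ΔL, ΔJ).
(c)–(d): forbidden (parity, ΔS, ΔL).
Allowed pairs: 1 of 6.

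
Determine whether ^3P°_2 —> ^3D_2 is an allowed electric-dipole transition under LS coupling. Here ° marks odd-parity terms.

allowed

ΔL = 0, ±1 (not L=0↔0): L: 1 → 2, ΔL = +1 — satisfied.
Parity must change: odd → even — satisfied.
ΔS = 0: S: 1 → 1 — satisfied.
ΔJ = 0, ±1 (not J=0↔0): J: 2 → 2, ΔJ = +0 — satisfied.
All four E1 rules are satisfied.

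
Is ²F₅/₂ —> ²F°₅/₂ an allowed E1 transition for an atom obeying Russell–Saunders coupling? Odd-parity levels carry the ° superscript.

allowed

Initial level: S=1/2, L=3, J=5/2, parity even. Final level: S=1/2, L=3, J=5/2, parity odd.
ΔL = 0, ±1 (not L=0↔0): L: 3 → 3, ΔL = +0 — passes.
ΔJ = 0, ±1 (not J=0↔0): J: 5/2 → 5/2, ΔJ = +0 — passes.
Parity must change: even → odd — passes.
ΔS = 0: S: 1/2 → 1/2 — passes.
All four E1 rules are satisfied.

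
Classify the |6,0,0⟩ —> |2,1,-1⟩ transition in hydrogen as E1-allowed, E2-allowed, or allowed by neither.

E1

Δl = 1 − 0 = +1; l_i + l_f = 1.
Δm_l = -1.
E1 (Δl = ±1, |Δm_l| ≤ 1): satisfied.
E2 (Δl = 0,±2, l_i+l_f ≥ 2, |Δm_l| ≤ 2): not satisfied.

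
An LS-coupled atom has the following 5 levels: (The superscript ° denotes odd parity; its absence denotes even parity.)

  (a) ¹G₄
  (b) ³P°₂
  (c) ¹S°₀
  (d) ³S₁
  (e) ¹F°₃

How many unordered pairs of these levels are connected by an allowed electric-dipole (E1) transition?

2

(a)–(b): forbidden (ΔS, ΔL, ΔJ).
(a)–(c): forbidden (ΔL, ΔJ).
(a)–(d): forbidden (parity, ΔS, ΔL, ΔJ).
(a)–(e): allowed.
(b)–(c): forbidden (parity, ΔS, ΔJ).
(b)–(d): allowed.
(b)–(e): forbidden (parity, ΔS, ΔL).
(c)–(d): forbidden (ΔS, ΔL).
(c)–(e): forbidden (parity, ΔL, ΔJ).
(d)–(e): forbidden (ΔS, ΔL, ΔJ).
Allowed pairs: 2 of 10.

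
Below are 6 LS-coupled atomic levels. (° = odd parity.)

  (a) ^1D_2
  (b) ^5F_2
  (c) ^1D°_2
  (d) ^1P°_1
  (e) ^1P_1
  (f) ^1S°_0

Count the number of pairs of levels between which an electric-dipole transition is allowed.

(a)–(b): forbidden (parity, ΔS).
(a)–(c): allowed.
(a)–(d): allowed.
(a)–(e): forbidden (parity).
(a)–(f): forbidden (ΔL, ΔJ).
(b)–(c): forbidden (ΔS).
(b)–(d): forbidden (ΔS, ΔL).
(b)–(e): forbidden (parity, ΔS, ΔL).
(b)–(f): forbidden (ΔS, ΔL, ΔJ).
(c)–(d): forbidden (parity).
(c)–(e): allowed.
(c)–(f): forbidden (parity, ΔL, ΔJ).
(d)–(e): allowed.
(d)–(f): forbidden (parity).
(e)–(f): allowed.
Allowed pairs: 5 of 15.

5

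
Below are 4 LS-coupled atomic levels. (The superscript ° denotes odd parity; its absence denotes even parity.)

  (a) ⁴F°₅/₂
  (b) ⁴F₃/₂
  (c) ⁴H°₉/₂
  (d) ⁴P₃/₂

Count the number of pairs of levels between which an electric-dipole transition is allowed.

(a)–(b): allowed.
(a)–(c): forbidden (parity, ΔL, ΔJ).
(a)–(d): forbidden (ΔL).
(b)–(c): forbidden (ΔL, ΔJ).
(b)–(d): forbidden (parity, ΔL).
(c)–(d): forbidden (ΔL, ΔJ).
Allowed pairs: 1 of 6.

1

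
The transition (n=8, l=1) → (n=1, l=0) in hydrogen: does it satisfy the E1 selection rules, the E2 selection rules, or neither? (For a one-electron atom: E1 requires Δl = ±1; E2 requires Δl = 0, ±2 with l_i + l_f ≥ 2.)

E1

Δl = 0 − 1 = -1; l_i + l_f = 1.
E1 (Δl = ±1): satisfied.
E2 (Δl = 0,±2, l_i+l_f ≥ 2): not satisfied.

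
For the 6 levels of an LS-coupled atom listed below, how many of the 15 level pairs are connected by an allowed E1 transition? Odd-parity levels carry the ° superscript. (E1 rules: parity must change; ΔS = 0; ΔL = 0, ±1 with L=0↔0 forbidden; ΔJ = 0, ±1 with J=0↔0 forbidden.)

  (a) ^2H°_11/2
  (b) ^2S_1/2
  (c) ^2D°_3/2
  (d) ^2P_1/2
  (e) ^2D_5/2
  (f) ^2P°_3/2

(a)–(b): forbidden (ΔL, ΔJ).
(a)–(c): forbidden (parity, ΔL, ΔJ).
(a)–(d): forbidden (ΔL, ΔJ).
(a)–(e): forbidden (ΔL, ΔJ).
(a)–(f): forbidden (parity, ΔL, ΔJ).
(b)–(c): forbidden (ΔL).
(b)–(d): forbidden (parity).
(b)–(e): forbidden (parity, ΔL, ΔJ).
(b)–(f): allowed.
(c)–(d): allowed.
(c)–(e): allowed.
(c)–(f): forbidden (parity).
(d)–(e): forbidden (parity, ΔJ).
(d)–(f): allowed.
(e)–(f): allowed.
Allowed pairs: 5 of 15.

5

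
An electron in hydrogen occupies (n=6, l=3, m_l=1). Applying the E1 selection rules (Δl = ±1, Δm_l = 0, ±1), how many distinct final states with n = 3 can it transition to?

E1 requires Δl = ±1, so l_f ∈ {2, 4}; with 0 ≤ l_f ≤ n_f−1 = 2, the allowed l_f values are {2}.
For l_f = 2: m_f ∈ {m_i−1, m_i, m_i+1} ∩ [−2, 2] = {0, 1, 2} → 3 states.
Total: 3.

3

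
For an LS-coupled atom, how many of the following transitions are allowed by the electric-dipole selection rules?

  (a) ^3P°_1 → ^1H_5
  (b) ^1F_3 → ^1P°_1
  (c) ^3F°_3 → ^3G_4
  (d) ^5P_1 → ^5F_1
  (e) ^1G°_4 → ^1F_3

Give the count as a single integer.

(a) forbidden (ΔS, ΔL, ΔJ fail)
(b) forbidden (ΔL, ΔJ fail)
(c) allowed
(d) forbidden (parity, ΔL fail)
(e) allowed
Total allowed: 2 of 5.

2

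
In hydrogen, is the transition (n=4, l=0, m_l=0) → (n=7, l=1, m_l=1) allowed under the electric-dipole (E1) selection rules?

l: 0 → 1 (Δl = +1). Δl = ±1 passes.
m_l: 0 → 1 (Δm_l = +1). |Δm_l| ≤ 1 passes.
All E1 selection rules are satisfied.

allowed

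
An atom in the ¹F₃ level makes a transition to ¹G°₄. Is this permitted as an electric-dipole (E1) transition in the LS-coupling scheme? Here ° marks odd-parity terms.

allowed

Reading off the term symbols: S 0→0, L 3→4, J 3→4, parity even→odd.
Parity must change: even → odd — satisfied.
ΔS = 0: S: 0 → 0 — satisfied.
ΔL = 0, ±1 (not L=0↔0): L: 3 → 4, ΔL = +1 — satisfied.
ΔJ = 0, ±1 (not J=0↔0): J: 3 → 4, ΔJ = +1 — satisfied.
All four E1 rules are satisfied.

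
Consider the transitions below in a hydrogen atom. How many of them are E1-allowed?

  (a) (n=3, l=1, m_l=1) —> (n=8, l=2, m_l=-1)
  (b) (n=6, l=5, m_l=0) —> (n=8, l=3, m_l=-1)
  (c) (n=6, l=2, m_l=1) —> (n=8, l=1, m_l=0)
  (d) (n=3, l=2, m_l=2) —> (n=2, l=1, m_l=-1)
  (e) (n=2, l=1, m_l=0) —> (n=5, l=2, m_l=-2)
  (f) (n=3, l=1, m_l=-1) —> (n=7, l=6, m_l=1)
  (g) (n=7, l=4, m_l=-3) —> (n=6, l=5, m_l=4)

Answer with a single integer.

1

(a) forbidden — Δm_l = -2 (E1 requires Δm_l = 0, ±1)
(b) forbidden — Δl = -2 (E1 requires Δl = ±1)
(c) allowed
(d) forbidden — Δm_l = -3 (E1 requires Δm_l = 0, ±1)
(e) forbidden — Δm_l = -2 (E1 requires Δm_l = 0, ±1)
(f) forbidden — Δl = +5 (E1 requires Δl = ±1); Δm_l = +2 (E1 requires Δm_l = 0, ±1)
(g) forbidden — Δm_l = +7 (E1 requires Δm_l = 0, ±1)
Total allowed: 1 of 7.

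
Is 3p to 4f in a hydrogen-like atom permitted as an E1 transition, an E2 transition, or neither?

Δl = 3 − 1 = +2; l_i + l_f = 4.
E1 (Δl = ±1): not satisfied.
E2 (Δl = 0,±2, l_i+l_f ≥ 2): satisfied.

E2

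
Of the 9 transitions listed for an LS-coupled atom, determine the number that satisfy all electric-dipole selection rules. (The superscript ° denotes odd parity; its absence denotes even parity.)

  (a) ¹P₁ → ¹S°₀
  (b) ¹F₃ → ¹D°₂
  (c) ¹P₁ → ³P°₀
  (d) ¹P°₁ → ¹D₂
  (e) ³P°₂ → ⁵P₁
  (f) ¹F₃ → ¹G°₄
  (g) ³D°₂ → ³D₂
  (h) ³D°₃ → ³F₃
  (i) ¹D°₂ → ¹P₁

7

(a) allowed
(b) allowed
(c) forbidden (ΔS fails)
(d) allowed
(e) forbidden (ΔS fails)
(f) allowed
(g) allowed
(h) allowed
(i) allowed
Total allowed: 7 of 9.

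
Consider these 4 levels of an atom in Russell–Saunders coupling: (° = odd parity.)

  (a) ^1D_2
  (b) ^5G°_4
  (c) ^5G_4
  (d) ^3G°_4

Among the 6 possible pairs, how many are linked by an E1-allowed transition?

1

(a)–(b): forbidden (ΔS, ΔL, ΔJ).
(a)–(c): forbidden (parity, ΔS, ΔL, ΔJ).
(a)–(d): forbidden (ΔS, ΔL, ΔJ).
(b)–(c): allowed.
(b)–(d): forbidden (parity, ΔS).
(c)–(d): forbidden (ΔS).
Allowed pairs: 1 of 6.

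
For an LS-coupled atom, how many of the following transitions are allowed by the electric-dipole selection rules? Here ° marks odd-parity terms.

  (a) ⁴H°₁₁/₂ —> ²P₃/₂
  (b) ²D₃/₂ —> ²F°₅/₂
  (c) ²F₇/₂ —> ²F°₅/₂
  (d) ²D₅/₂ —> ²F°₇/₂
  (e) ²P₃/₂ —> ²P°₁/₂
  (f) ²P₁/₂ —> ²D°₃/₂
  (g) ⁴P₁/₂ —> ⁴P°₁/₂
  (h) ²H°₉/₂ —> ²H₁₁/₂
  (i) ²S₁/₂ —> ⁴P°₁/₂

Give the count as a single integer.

(a) forbidden (ΔS, ΔL, ΔJ fail)
(b) allowed
(c) allowed
(d) allowed
(e) allowed
(f) allowed
(g) allowed
(h) allowed
(i) forbidden (ΔS fails)
Total allowed: 7 of 9.

7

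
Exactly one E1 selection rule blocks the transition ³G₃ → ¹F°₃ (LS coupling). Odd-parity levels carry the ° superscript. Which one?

Initial level: S=1, L=4, J=3, parity even. Final level: S=0, L=3, J=3, parity odd.
ΔJ = 0, ±1 (not J=0↔0): J: 3 → 3, ΔJ = +0 — satisfied.
ΔL = 0, ±1 (not L=0↔0): L: 4 → 3, ΔL = -1 — satisfied.
ΔS = 0: S: 1 → 0 — violated.
Parity must change: even → odd — satisfied.

the ΔS = 0 rule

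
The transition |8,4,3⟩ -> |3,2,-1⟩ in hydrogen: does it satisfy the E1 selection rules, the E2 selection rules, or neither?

neither

Δl = 2 − 4 = -2; l_i + l_f = 6.
Δm_l = -4.
E1 (Δl = ±1, |Δm_l| ≤ 1): not satisfied.
E2 (Δl = 0,±2, l_i+l_f ≥ 2, |Δm_l| ≤ 2): not satisfied.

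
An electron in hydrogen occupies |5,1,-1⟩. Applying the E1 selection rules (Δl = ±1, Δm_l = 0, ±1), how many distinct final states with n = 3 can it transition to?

E1 requires Δl = ±1, so l_f ∈ {0, 2}; with 0 ≤ l_f ≤ n_f−1 = 2, the allowed l_f values are {0, 2}.
For l_f = 0: m_f ∈ {m_i−1, m_i, m_i+1} ∩ [−0, 0] = {0} → 1 state.
For l_f = 2: m_f ∈ {m_i−1, m_i, m_i+1} ∩ [−2, 2] = {-2, -1, 0} → 3 states.
Total: 4.

4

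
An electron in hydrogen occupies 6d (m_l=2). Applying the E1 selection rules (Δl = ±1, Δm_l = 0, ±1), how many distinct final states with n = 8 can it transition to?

4

E1 requires Δl = ±1, so l_f ∈ {1, 3}; with 0 ≤ l_f ≤ n_f−1 = 7, the allowed l_f values are {1, 3}.
For l_f = 1: m_f ∈ {m_i−1, m_i, m_i+1} ∩ [−1, 1] = {1} → 1 state.
For l_f = 3: m_f ∈ {m_i−1, m_i, m_i+1} ∩ [−3, 3] = {1, 2, 3} → 3 states.
Total: 4.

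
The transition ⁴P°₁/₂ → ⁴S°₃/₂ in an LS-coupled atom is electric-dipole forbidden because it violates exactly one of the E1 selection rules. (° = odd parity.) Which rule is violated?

parity

Reading off the term symbols: S 3/2→3/2, L 1→0, J 1/2→3/2, parity odd→odd.
Parity must change: odd → odd — fails.
ΔS = 0: S: 3/2 → 3/2 — passes.
ΔL = 0, ±1 (not L=0↔0): L: 1 → 0, ΔL = -1 — passes.
ΔJ = 0, ±1 (not J=0↔0): J: 1/2 → 3/2, ΔJ = +1 — passes.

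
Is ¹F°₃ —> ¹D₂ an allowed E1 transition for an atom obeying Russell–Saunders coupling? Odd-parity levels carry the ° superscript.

allowed

Parity must change: odd → even — satisfied.
ΔS = 0: S: 0 → 0 — satisfied.
ΔL = 0, ±1 (not L=0↔0): L: 3 → 2, ΔL = -1 — satisfied.
ΔJ = 0, ±1 (not J=0↔0): J: 3 → 2, ΔJ = -1 — satisfied.
All four E1 rules are satisfied.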